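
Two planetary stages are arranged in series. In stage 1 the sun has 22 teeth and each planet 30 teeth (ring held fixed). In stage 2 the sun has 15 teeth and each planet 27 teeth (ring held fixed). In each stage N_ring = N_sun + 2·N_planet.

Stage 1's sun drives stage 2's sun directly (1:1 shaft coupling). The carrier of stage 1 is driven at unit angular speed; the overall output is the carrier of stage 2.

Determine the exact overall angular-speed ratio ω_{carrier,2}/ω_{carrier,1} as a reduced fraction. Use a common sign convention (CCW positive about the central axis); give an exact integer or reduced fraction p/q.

65/77

Stage 1: N_ring = 22 + 2·30 = 82
Stage 1: 22(ω_s−ω_c) = −82(ω_r−ω_c),  ω_r=0, ω_c=1
Stage 1: ω_s = 1 − (82/22)(0−1) = 52/11
  ⇒ ω_s¹/ω_c¹ = 52/11
Stage 2: N_ring = 15 + 2·27 = 69
Stage 2: 15(ω_s−ω_c) = −69(ω_r−ω_c),  ω_r=0, ω_s=1
Stage 2: 15(1−ω_c) = −69(0−ω_c)  ⇒  84ω_c = 15  ⇒  ω_c = 5/28
  ⇒ ω_c²/ω_s² = 5/28
Coupling ω_s² = ω_s¹ ⇒ overall = 52/11 × 5/28 = 65/77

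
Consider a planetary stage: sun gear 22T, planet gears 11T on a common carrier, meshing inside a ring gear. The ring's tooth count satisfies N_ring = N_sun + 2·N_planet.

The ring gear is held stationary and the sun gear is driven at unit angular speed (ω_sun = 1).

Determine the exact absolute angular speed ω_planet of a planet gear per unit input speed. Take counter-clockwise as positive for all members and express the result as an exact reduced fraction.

-1

N_ring = 22 + 2·11 = 44
22(ω_s−ω_c) = −44(ω_r−ω_c),  ω_r=0, ω_s=1
22(1−ω_c) = −44(0−ω_c)  ⇒  66ω_c = 22  ⇒  ω_c = 1/3
sun–planet: 22·(1−1/3) = −11·(ω_p−ω_c)  ⇒  ω_p−ω_c = −(22/11)·(2/3) = -4/3
ω_p = 1/3 − 4/3 = -1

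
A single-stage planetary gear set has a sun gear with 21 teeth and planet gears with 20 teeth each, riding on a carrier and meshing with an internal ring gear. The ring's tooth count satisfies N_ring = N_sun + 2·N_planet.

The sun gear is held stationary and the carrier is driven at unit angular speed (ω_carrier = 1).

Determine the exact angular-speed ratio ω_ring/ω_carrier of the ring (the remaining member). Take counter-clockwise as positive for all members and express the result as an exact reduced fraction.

82/61

N_ring = 21 + 2·20 = 61
21(ω_s−ω_c) = −61(ω_r−ω_c),  ω_s=0, ω_c=1
ω_r = 1 − (21/61)(0−1) = 82/61
ω_r/ω_c = 82/61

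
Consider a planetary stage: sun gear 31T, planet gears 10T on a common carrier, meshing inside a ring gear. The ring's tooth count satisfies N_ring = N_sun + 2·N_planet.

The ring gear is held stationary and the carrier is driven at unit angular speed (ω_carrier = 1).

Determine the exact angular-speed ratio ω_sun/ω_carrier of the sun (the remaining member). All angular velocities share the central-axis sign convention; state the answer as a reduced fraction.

N_ring = 31 + 2·10 = 51
31(ω_s−ω_c) = −51(ω_r−ω_c),  ω_r=0, ω_c=1
ω_s = 1 − (51/31)(0−1) = 82/31
ω_s/ω_c = 82/31

82/31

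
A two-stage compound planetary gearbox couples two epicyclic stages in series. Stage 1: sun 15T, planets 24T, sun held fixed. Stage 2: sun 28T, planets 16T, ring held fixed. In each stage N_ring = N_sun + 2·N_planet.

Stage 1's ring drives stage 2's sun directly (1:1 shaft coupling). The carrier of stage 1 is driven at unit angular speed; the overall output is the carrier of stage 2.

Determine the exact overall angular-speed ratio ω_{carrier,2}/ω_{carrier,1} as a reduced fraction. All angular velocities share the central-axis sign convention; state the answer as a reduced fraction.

13/33

Stage 1: N_ring = 15 + 2·24 = 63
Stage 1: 15(ω_s−ω_c) = −63(ω_r−ω_c),  ω_s=0, ω_c=1
Stage 1: ω_r = 1 − (15/63)(0−1) = 26/21
  ⇒ ω_r¹/ω_c¹ = 26/21
Stage 2: N_ring = 28 + 2·16 = 60
Stage 2: 28(ω_s−ω_c) = −60(ω_r−ω_c),  ω_r=0, ω_s=1
Stage 2: 28(1−ω_c) = −60(0−ω_c)  ⇒  88ω_c = 28  ⇒  ω_c = 7/22
  ⇒ ω_c²/ω_s² = 7/22
Coupling ω_s² = ω_r¹ ⇒ overall = 26/21 × 7/22 = 13/33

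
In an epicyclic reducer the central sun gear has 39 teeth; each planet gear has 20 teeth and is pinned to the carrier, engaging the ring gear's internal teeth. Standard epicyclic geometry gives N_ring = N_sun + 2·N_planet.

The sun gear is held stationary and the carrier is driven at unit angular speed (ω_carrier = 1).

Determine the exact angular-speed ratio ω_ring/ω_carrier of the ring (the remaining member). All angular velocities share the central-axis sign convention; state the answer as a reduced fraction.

118/79

N_ring = 39 + 2·20 = 79
39(ω_s−ω_c) = −79(ω_r−ω_c),  ω_s=0, ω_c=1
ω_r = 1 − (39/79)(0−1) = 118/79
ω_r/ω_c = 118/79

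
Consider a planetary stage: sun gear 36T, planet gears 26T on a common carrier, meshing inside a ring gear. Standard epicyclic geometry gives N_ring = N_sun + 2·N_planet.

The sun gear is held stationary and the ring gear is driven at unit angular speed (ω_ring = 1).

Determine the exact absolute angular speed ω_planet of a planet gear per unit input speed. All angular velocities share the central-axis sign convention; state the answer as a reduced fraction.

22/13

N_ring = 36 + 2·26 = 88
36(ω_s−ω_c) = −88(ω_r−ω_c),  ω_s=0, ω_r=1
36(0−ω_c) = −88(1−ω_c)  ⇒  124ω_c = 88  ⇒  ω_c = 22/31
sun–planet: 36·(0−22/31) = −26·(ω_p−ω_c)  ⇒  ω_p−ω_c = −(36/26)·(-22/31) = 396/403
ω_p = 22/31 + 396/403 = 22/13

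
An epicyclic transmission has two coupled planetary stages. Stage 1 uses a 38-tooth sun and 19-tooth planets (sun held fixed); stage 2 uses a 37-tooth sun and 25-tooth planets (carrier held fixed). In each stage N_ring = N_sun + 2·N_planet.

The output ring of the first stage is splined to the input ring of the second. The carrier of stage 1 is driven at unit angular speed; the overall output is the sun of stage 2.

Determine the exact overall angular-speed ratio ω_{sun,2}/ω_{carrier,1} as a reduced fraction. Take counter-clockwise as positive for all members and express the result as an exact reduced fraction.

Stage 1: N_ring = 38 + 2·19 = 76
Stage 1: 38(ω_s−ω_c) = −76(ω_r−ω_c),  ω_s=0, ω_c=1
Stage 1: ω_r = 1 − (38/76)(0−1) = 3/2
  ⇒ ω_r¹/ω_c¹ = 3/2
Stage 2: N_ring = 37 + 2·25 = 87
Stage 2: 37(ω_s−ω_c) = −87(ω_r−ω_c),  ω_c=0, ω_r=1
Stage 2: ω_s = 0 − (87/37)(1−0) = -87/37
  ⇒ ω_s²/ω_r² = -87/37
Coupling ω_r² = ω_r¹ ⇒ overall = 3/2 × -87/37 = -261/74

-261/74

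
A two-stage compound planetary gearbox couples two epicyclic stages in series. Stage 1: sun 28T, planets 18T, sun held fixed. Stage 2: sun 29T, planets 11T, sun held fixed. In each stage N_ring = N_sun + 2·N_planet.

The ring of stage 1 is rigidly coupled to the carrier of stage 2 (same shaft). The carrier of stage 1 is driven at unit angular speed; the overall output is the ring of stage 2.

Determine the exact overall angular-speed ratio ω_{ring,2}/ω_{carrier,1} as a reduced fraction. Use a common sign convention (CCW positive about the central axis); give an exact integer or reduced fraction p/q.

Stage 1: N_ring = 28 + 2·18 = 64
Stage 1: 28(ω_s−ω_c) = −64(ω_r−ω_c),  ω_s=0, ω_c=1
Stage 1: ω_r = 1 − (28/64)(0−1) = 23/16
  ⇒ ω_r¹/ω_c¹ = 23/16
Stage 2: N_ring = 29 + 2·11 = 51
Stage 2: 29(ω_s−ω_c) = −51(ω_r−ω_c),  ω_s=0, ω_c=1
Stage 2: ω_r = 1 − (29/51)(0−1) = 80/51
  ⇒ ω_r²/ω_c² = 80/51
Coupling ω_c² = ω_r¹ ⇒ overall = 23/16 × 80/51 = 115/51

115/51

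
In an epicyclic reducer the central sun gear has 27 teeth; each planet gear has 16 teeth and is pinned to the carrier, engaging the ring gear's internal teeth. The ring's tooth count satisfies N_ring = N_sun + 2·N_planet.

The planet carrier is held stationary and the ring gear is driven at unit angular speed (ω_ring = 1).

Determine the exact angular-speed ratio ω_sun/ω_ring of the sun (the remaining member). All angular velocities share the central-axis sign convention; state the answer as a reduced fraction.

-59/27

N_ring = 27 + 2·16 = 59
27(ω_s−ω_c) = −59(ω_r−ω_c),  ω_c=0, ω_r=1
ω_s = 0 − (59/27)(1−0) = -59/27
ω_s/ω_r = -59/27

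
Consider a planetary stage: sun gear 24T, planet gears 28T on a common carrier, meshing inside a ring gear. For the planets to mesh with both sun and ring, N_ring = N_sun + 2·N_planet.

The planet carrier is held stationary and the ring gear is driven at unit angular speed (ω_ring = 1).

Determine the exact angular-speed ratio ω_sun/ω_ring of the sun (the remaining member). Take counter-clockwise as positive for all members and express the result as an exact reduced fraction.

N_ring = 24 + 2·28 = 80
24(ω_s−ω_c) = −80(ω_r−ω_c),  ω_c=0, ω_r=1
ω_s = 0 − (80/24)(1−0) = -10/3
ω_s/ω_r = -10/3

-10/3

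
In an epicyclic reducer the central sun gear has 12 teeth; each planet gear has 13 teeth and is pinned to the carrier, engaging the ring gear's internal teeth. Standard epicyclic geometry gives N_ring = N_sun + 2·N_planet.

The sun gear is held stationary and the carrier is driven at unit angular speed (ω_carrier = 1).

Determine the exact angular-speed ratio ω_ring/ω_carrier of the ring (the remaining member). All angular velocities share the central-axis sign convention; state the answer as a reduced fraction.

N_ring = 12 + 2·13 = 38
12(ω_s−ω_c) = −38(ω_r−ω_c),  ω_s=0, ω_c=1
ω_r = 1 − (12/38)(0−1) = 25/19
ω_r/ω_c = 25/19

25/19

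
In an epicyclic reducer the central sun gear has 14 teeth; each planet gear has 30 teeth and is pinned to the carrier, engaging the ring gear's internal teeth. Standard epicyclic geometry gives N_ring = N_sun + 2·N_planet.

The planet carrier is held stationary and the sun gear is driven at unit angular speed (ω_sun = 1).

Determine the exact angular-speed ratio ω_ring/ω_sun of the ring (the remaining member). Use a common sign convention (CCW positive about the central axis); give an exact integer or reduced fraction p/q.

-7/37

N_ring = 14 + 2·30 = 74
14(ω_s−ω_c) = −74(ω_r−ω_c),  ω_c=0, ω_s=1
ω_r = 0 − (14/74)(1−0) = -7/37
ω_r/ω_s = -7/37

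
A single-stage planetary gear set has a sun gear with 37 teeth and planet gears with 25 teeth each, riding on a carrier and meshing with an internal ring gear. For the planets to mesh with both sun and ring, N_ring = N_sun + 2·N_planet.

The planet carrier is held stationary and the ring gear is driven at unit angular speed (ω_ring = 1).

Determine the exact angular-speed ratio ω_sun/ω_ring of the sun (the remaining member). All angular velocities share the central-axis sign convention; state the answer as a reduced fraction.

N_ring = 37 + 2·25 = 87
37(ω_s−ω_c) = −87(ω_r−ω_c),  ω_c=0, ω_r=1
ω_s = 0 − (87/37)(1−0) = -87/37
ω_s/ω_r = -87/37

-87/37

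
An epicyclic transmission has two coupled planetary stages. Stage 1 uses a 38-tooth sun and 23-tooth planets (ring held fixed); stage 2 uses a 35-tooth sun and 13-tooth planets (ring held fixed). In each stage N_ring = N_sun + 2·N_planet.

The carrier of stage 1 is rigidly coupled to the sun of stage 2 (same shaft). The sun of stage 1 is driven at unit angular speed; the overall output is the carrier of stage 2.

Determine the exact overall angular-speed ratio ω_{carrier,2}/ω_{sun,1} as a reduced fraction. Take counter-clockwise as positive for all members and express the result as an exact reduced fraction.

Stage 1: N_ring = 38 + 2·23 = 84
Stage 1: 38(ω_s−ω_c) = −84(ω_r−ω_c),  ω_r=0, ω_s=1
Stage 1: 38(1−ω_c) = −84(0−ω_c)  ⇒  122ω_c = 38  ⇒  ω_c = 19/61
  ⇒ ω_c¹/ω_s¹ = 19/61
Stage 2: N_ring = 35 + 2·13 = 61
Stage 2: 35(ω_s−ω_c) = −61(ω_r−ω_c),  ω_r=0, ω_s=1
Stage 2: 35(1−ω_c) = −61(0−ω_c)  ⇒  96ω_c = 35  ⇒  ω_c = 35/96
  ⇒ ω_c²/ω_s² = 35/96
Coupling ω_s² = ω_c¹ ⇒ overall = 19/61 × 35/96 = 665/5856

665/5856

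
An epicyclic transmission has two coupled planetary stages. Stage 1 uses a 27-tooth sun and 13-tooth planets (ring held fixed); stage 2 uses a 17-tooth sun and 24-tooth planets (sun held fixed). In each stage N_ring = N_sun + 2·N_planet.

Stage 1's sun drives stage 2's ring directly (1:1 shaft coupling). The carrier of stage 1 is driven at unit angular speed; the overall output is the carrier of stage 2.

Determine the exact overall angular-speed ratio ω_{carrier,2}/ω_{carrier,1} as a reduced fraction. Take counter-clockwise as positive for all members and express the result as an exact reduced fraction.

2600/1107

Stage 1: N_ring = 27 + 2·13 = 53
Stage 1: 27(ω_s−ω_c) = −53(ω_r−ω_c),  ω_r=0, ω_c=1
Stage 1: ω_s = 1 − (53/27)(0−1) = 80/27
  ⇒ ω_s¹/ω_c¹ = 80/27
Stage 2: N_ring = 17 + 2·24 = 65
Stage 2: 17(ω_s−ω_c) = −65(ω_r−ω_c),  ω_s=0, ω_r=1
Stage 2: 17(0−ω_c) = −65(1−ω_c)  ⇒  82ω_c = 65  ⇒  ω_c = 65/82
  ⇒ ω_c²/ω_r² = 65/82
Coupling ω_r² = ω_s¹ ⇒ overall = 80/27 × 65/82 = 2600/1107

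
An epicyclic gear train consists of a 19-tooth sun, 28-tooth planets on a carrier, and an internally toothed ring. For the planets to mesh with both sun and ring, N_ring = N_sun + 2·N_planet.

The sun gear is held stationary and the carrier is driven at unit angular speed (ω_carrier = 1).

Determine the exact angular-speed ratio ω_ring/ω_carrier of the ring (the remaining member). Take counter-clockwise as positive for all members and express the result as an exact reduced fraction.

N_ring = 19 + 2·28 = 75
19(ω_s−ω_c) = −75(ω_r−ω_c),  ω_s=0, ω_c=1
ω_r = 1 − (19/75)(0−1) = 94/75
ω_r/ω_c = 94/75

94/75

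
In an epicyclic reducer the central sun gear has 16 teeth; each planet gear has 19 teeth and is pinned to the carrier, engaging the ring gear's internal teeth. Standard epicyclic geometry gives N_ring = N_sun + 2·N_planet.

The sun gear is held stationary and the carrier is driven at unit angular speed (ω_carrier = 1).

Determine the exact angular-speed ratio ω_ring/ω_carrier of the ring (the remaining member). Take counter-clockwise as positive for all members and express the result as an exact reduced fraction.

35/27

N_ring = 16 + 2·19 = 54
16(ω_s−ω_c) = −54(ω_r−ω_c),  ω_s=0, ω_c=1
ω_r = 1 − (16/54)(0−1) = 35/27
ω_r/ω_c = 35/27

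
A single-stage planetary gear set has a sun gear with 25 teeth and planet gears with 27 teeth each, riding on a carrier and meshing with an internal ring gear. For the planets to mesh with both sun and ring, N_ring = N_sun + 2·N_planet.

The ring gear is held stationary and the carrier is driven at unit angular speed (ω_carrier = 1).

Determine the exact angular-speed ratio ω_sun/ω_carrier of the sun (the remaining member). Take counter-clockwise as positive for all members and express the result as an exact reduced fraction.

N_ring = 25 + 2·27 = 79
25(ω_s−ω_c) = −79(ω_r−ω_c),  ω_r=0, ω_c=1
ω_s = 1 − (79/25)(0−1) = 104/25
ω_s/ω_c = 104/25

104/25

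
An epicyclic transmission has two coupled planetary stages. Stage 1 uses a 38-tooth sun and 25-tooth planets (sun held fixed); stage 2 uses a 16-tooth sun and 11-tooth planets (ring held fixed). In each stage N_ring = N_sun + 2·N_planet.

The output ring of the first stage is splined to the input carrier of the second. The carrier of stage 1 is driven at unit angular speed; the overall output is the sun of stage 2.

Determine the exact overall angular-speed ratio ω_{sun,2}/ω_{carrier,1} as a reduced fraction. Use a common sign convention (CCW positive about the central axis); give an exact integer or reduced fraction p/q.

Stage 1: N_ring = 38 + 2·25 = 88
Stage 1: 38(ω_s−ω_c) = −88(ω_r−ω_c),  ω_s=0, ω_c=1
Stage 1: ω_r = 1 − (38/88)(0−1) = 63/44
  ⇒ ω_r¹/ω_c¹ = 63/44
Stage 2: N_ring = 16 + 2·11 = 38
Stage 2: 16(ω_s−ω_c) = −38(ω_r−ω_c),  ω_r=0, ω_c=1
Stage 2: ω_s = 1 − (38/16)(0−1) = 27/8
  ⇒ ω_s²/ω_c² = 27/8
Coupling ω_c² = ω_r¹ ⇒ overall = 63/44 × 27/8 = 1701/352

1701/352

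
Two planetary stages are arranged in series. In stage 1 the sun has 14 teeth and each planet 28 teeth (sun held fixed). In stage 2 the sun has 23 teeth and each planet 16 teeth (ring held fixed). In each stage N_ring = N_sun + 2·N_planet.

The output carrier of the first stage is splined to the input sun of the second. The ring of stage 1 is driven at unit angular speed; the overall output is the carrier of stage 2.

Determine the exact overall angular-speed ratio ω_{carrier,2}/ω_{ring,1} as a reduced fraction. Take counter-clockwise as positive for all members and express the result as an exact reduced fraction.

Stage 1: N_ring = 14 + 2·28 = 70
Stage 1: 14(ω_s−ω_c) = −70(ω_r−ω_c),  ω_s=0, ω_r=1
Stage 1: 14(0−ω_c) = −70(1−ω_c)  ⇒  84ω_c = 70  ⇒  ω_c = 5/6
  ⇒ ω_c¹/ω_r¹ = 5/6
Stage 2: N_ring = 23 + 2·16 = 55
Stage 2: 23(ω_s−ω_c) = −55(ω_r−ω_c),  ω_r=0, ω_s=1
Stage 2: 23(1−ω_c) = −55(0−ω_c)  ⇒  78ω_c = 23  ⇒  ω_c = 23/78
  ⇒ ω_c²/ω_s² = 23/78
Coupling ω_s² = ω_c¹ ⇒ overall = 5/6 × 23/78 = 115/468

115/468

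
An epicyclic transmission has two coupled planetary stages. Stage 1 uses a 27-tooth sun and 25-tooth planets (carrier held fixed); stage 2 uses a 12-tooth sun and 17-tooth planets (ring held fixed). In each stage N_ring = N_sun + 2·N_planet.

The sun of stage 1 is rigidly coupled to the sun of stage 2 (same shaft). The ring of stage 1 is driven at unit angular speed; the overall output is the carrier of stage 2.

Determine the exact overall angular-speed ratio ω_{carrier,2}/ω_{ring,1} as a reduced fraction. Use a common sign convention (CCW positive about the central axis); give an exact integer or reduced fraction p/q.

Stage 1: N_ring = 27 + 2·25 = 77
Stage 1: 27(ω_s−ω_c) = −77(ω_r−ω_c),  ω_c=0, ω_r=1
Stage 1: ω_s = 0 − (77/27)(1−0) = -77/27
  ⇒ ω_s¹/ω_r¹ = -77/27
Stage 2: N_ring = 12 + 2·17 = 46
Stage 2: 12(ω_s−ω_c) = −46(ω_r−ω_c),  ω_r=0, ω_s=1
Stage 2: 12(1−ω_c) = −46(0−ω_c)  ⇒  58ω_c = 12  ⇒  ω_c = 6/29
  ⇒ ω_c²/ω_s² = 6/29
Coupling ω_s² = ω_s¹ ⇒ overall = -77/27 × 6/29 = -154/261

-154/261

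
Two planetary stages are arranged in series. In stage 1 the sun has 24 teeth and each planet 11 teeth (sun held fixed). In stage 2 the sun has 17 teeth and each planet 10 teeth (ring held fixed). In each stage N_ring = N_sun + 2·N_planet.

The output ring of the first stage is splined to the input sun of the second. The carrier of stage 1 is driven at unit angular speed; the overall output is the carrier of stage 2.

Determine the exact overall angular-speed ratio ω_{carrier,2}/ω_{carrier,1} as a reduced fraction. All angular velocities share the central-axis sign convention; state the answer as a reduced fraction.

Stage 1: N_ring = 24 + 2·11 = 46
Stage 1: 24(ω_s−ω_c) = −46(ω_r−ω_c),  ω_s=0, ω_c=1
Stage 1: ω_r = 1 − (24/46)(0−1) = 35/23
  ⇒ ω_r¹/ω_c¹ = 35/23
Stage 2: N_ring = 17 + 2·10 = 37
Stage 2: 17(ω_s−ω_c) = −37(ω_r−ω_c),  ω_r=0, ω_s=1
Stage 2: 17(1−ω_c) = −37(0−ω_c)  ⇒  54ω_c = 17  ⇒  ω_c = 17/54
  ⇒ ω_c²/ω_s² = 17/54
Coupling ω_s² = ω_r¹ ⇒ overall = 35/23 × 17/54 = 595/1242

595/1242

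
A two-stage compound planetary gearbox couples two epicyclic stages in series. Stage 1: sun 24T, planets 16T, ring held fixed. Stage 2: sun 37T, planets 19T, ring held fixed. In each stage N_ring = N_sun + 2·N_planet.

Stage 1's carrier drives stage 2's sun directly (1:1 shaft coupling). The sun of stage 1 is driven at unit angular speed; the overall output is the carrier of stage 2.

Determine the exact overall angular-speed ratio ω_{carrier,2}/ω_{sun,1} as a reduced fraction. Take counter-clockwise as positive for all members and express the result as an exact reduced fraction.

Stage 1: N_ring = 24 + 2·16 = 56
Stage 1: 24(ω_s−ω_c) = −56(ω_r−ω_c),  ω_r=0, ω_s=1
Stage 1: 24(1−ω_c) = −56(0−ω_c)  ⇒  80ω_c = 24  ⇒  ω_c = 3/10
  ⇒ ω_c¹/ω_s¹ = 3/10
Stage 2: N_ring = 37 + 2·19 = 75
Stage 2: 37(ω_s−ω_c) = −75(ω_r−ω_c),  ω_r=0, ω_s=1
Stage 2: 37(1−ω_c) = −75(0−ω_c)  ⇒  112ω_c = 37  ⇒  ω_c = 37/112
  ⇒ ω_c²/ω_s² = 37/112
Coupling ω_s² = ω_c¹ ⇒ overall = 3/10 × 37/112 = 111/1120

111/1120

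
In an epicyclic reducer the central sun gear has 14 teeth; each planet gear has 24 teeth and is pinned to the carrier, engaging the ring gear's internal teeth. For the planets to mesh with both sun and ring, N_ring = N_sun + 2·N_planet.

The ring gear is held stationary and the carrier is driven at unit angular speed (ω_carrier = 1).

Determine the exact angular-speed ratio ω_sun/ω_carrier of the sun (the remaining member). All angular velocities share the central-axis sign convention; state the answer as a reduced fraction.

38/7

N_ring = 14 + 2·24 = 62
14(ω_s−ω_c) = −62(ω_r−ω_c),  ω_r=0, ω_c=1
ω_s = 1 − (62/14)(0−1) = 38/7
ω_s/ω_c = 38/7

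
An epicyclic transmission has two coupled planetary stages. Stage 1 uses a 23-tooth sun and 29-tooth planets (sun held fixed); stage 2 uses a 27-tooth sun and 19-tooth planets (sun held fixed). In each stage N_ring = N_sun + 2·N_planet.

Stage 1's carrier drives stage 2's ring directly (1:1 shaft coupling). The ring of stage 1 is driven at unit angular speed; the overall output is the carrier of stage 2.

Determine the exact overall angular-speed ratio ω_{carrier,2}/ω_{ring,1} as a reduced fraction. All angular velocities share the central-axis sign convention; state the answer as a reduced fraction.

405/736

Stage 1: N_ring = 23 + 2·29 = 81
Stage 1: 23(ω_s−ω_c) = −81(ω_r−ω_c),  ω_s=0, ω_r=1
Stage 1: 23(0−ω_c) = −81(1−ω_c)  ⇒  104ω_c = 81  ⇒  ω_c = 81/104
  ⇒ ω_c¹/ω_r¹ = 81/104
Stage 2: N_ring = 27 + 2·19 = 65
Stage 2: 27(ω_s−ω_c) = −65(ω_r−ω_c),  ω_s=0, ω_r=1
Stage 2: 27(0−ω_c) = −65(1−ω_c)  ⇒  92ω_c = 65  ⇒  ω_c = 65/92
  ⇒ ω_c²/ω_r² = 65/92
Coupling ω_r² = ω_c¹ ⇒ overall = 81/104 × 65/92 = 405/736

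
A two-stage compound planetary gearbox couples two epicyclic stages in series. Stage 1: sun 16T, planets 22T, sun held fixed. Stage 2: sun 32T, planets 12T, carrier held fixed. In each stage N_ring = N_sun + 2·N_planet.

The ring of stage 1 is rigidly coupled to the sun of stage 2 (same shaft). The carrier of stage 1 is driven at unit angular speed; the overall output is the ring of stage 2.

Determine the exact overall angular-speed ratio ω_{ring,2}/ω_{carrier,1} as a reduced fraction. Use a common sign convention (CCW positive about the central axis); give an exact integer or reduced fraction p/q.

-76/105

Stage 1: N_ring = 16 + 2·22 = 60
Stage 1: 16(ω_s−ω_c) = −60(ω_r−ω_c),  ω_s=0, ω_c=1
Stage 1: ω_r = 1 − (16/60)(0−1) = 19/15
  ⇒ ω_r¹/ω_c¹ = 19/15
Stage 2: N_ring = 32 + 2·12 = 56
Stage 2: 32(ω_s−ω_c) = −56(ω_r−ω_c),  ω_c=0, ω_s=1
Stage 2: ω_r = 0 − (32/56)(1−0) = -4/7
  ⇒ ω_r²/ω_s² = -4/7
Coupling ω_s² = ω_r¹ ⇒ overall = 19/15 × -4/7 = -76/105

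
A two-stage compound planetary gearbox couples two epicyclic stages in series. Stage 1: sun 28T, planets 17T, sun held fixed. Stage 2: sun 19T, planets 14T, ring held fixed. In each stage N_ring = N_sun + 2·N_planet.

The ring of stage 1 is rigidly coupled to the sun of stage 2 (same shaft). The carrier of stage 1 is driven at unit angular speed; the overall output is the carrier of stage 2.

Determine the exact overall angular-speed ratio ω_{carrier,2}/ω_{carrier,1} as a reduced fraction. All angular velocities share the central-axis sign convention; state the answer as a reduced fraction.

Stage 1: N_ring = 28 + 2·17 = 62
Stage 1: 28(ω_s−ω_c) = −62(ω_r−ω_c),  ω_s=0, ω_c=1
Stage 1: ω_r = 1 − (28/62)(0−1) = 45/31
  ⇒ ω_r¹/ω_c¹ = 45/31
Stage 2: N_ring = 19 + 2·14 = 47
Stage 2: 19(ω_s−ω_c) = −47(ω_r−ω_c),  ω_r=0, ω_s=1
Stage 2: 19(1−ω_c) = −47(0−ω_c)  ⇒  66ω_c = 19  ⇒  ω_c = 19/66
  ⇒ ω_c²/ω_s² = 19/66
Coupling ω_s² = ω_r¹ ⇒ overall = 45/31 × 19/66 = 285/682

285/682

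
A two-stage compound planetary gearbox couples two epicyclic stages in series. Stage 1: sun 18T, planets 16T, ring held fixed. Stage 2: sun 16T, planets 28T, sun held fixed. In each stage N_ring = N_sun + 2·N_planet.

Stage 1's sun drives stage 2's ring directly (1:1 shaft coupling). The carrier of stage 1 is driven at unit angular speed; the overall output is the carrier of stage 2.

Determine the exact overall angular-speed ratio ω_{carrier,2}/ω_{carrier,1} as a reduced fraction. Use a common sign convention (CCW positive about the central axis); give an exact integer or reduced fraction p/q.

34/11

Stage 1: N_ring = 18 + 2·16 = 50
Stage 1: 18(ω_s−ω_c) = −50(ω_r−ω_c),  ω_r=0, ω_c=1
Stage 1: ω_s = 1 − (50/18)(0−1) = 34/9
  ⇒ ω_s¹/ω_c¹ = 34/9
Stage 2: N_ring = 16 + 2·28 = 72
Stage 2: 16(ω_s−ω_c) = −72(ω_r−ω_c),  ω_s=0, ω_r=1
Stage 2: 16(0−ω_c) = −72(1−ω_c)  ⇒  88ω_c = 72  ⇒  ω_c = 9/11
  ⇒ ω_c²/ω_r² = 9/11
Coupling ω_r² = ω_s¹ ⇒ overall = 34/9 × 9/11 = 34/11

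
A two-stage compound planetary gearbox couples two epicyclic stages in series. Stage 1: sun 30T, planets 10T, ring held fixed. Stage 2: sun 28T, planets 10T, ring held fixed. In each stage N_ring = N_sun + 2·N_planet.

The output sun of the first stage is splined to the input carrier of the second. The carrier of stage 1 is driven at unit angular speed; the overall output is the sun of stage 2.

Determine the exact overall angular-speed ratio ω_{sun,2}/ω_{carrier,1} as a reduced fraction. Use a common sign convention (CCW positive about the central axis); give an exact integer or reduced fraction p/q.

Stage 1: N_ring = 30 + 2·10 = 50
Stage 1: 30(ω_s−ω_c) = −50(ω_r−ω_c),  ω_r=0, ω_c=1
Stage 1: ω_s = 1 − (50/30)(0−1) = 8/3
  ⇒ ω_s¹/ω_c¹ = 8/3
Stage 2: N_ring = 28 + 2·10 = 48
Stage 2: 28(ω_s−ω_c) = −48(ω_r−ω_c),  ω_r=0, ω_c=1
Stage 2: ω_s = 1 − (48/28)(0−1) = 19/7
  ⇒ ω_s²/ω_c² = 19/7
Coupling ω_c² = ω_s¹ ⇒ overall = 8/3 × 19/7 = 152/21

152/21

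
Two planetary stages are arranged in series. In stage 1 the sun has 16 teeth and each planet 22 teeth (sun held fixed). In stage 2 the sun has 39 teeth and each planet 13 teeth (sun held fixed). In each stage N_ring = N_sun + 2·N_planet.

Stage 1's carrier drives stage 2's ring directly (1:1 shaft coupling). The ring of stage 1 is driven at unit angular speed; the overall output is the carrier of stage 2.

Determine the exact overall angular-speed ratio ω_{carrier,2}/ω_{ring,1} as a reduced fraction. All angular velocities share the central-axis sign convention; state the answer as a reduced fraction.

75/152

Stage 1: N_ring = 16 + 2·22 = 60
Stage 1: 16(ω_s−ω_c) = −60(ω_r−ω_c),  ω_s=0, ω_r=1
Stage 1: 16(0−ω_c) = −60(1−ω_c)  ⇒  76ω_c = 60  ⇒  ω_c = 15/19
  ⇒ ω_c¹/ω_r¹ = 15/19
Stage 2: N_ring = 39 + 2·13 = 65
Stage 2: 39(ω_s−ω_c) = −65(ω_r−ω_c),  ω_s=0, ω_r=1
Stage 2: 39(0−ω_c) = −65(1−ω_c)  ⇒  104ω_c = 65  ⇒  ω_c = 5/8
  ⇒ ω_c²/ω_r² = 5/8
Coupling ω_r² = ω_c¹ ⇒ overall = 15/19 × 5/8 = 75/152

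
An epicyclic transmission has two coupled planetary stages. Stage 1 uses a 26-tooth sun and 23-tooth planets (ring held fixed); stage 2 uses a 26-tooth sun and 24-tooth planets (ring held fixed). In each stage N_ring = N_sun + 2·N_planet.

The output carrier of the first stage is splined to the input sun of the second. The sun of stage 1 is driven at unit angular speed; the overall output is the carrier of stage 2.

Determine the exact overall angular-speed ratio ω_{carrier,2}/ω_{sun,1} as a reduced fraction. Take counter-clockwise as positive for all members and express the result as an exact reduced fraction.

Stage 1: N_ring = 26 + 2·23 = 72
Stage 1: 26(ω_s−ω_c) = −72(ω_r−ω_c),  ω_r=0, ω_s=1
Stage 1: 26(1−ω_c) = −72(0−ω_c)  ⇒  98ω_c = 26  ⇒  ω_c = 13/49
  ⇒ ω_c¹/ω_s¹ = 13/49
Stage 2: N_ring = 26 + 2·24 = 74
Stage 2: 26(ω_s−ω_c) = −74(ω_r−ω_c),  ω_r=0, ω_s=1
Stage 2: 26(1−ω_c) = −74(0−ω_c)  ⇒  100ω_c = 26  ⇒  ω_c = 13/50
  ⇒ ω_c²/ω_s² = 13/50
Coupling ω_s² = ω_c¹ ⇒ overall = 13/49 × 13/50 = 169/2450

169/2450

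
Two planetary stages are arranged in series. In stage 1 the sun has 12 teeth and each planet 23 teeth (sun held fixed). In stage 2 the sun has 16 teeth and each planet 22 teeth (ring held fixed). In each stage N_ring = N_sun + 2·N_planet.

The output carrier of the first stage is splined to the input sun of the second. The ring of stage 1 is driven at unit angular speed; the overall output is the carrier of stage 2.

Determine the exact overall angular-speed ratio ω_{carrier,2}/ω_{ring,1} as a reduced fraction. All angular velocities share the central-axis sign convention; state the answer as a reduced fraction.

Stage 1: N_ring = 12 + 2·23 = 58
Stage 1: 12(ω_s−ω_c) = −58(ω_r−ω_c),  ω_s=0, ω_r=1
Stage 1: 12(0−ω_c) = −58(1−ω_c)  ⇒  70ω_c = 58  ⇒  ω_c = 29/35
  ⇒ ω_c¹/ω_r¹ = 29/35
Stage 2: N_ring = 16 + 2·22 = 60
Stage 2: 16(ω_s−ω_c) = −60(ω_r−ω_c),  ω_r=0, ω_s=1
Stage 2: 16(1−ω_c) = −60(0−ω_c)  ⇒  76ω_c = 16  ⇒  ω_c = 4/19
  ⇒ ω_c²/ω_s² = 4/19
Coupling ω_s² = ω_c¹ ⇒ overall = 29/35 × 4/19 = 116/665

116/665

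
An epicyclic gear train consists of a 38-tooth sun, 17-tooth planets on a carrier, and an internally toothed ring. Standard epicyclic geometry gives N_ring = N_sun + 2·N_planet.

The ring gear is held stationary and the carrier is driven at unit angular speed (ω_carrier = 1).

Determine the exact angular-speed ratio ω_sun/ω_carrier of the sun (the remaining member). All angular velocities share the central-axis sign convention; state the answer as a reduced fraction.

N_ring = 38 + 2·17 = 72
38(ω_s−ω_c) = −72(ω_r−ω_c),  ω_r=0, ω_c=1
ω_s = 1 − (72/38)(0−1) = 55/19
ω_s/ω_c = 55/19

55/19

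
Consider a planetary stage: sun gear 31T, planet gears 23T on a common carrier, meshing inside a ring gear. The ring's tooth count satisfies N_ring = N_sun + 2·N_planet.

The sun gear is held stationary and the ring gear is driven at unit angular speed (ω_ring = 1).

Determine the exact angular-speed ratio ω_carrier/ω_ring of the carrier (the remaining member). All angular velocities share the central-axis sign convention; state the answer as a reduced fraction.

N_ring = 31 + 2·23 = 77
31(ω_s−ω_c) = −77(ω_r−ω_c),  ω_s=0, ω_r=1
31(0−ω_c) = −77(1−ω_c)  ⇒  108ω_c = 77  ⇒  ω_c = 77/108
ω_c/ω_r = 77/108

77/108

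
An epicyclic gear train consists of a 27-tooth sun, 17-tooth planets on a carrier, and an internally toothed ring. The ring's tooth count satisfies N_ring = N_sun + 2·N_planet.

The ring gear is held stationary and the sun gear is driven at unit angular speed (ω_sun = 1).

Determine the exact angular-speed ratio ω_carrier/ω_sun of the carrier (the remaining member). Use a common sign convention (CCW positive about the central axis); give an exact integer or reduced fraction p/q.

27/88

N_ring = 27 + 2·17 = 61
27(ω_s−ω_c) = −61(ω_r−ω_c),  ω_r=0, ω_s=1
27(1−ω_c) = −61(0−ω_c)  ⇒  88ω_c = 27  ⇒  ω_c = 27/88
ω_c/ω_s = 27/88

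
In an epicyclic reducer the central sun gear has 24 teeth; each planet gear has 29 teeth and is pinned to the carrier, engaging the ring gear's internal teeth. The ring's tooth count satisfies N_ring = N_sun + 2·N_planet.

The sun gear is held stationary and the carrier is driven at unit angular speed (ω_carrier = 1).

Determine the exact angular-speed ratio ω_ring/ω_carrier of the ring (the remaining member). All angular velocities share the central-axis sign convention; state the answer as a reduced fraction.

53/41

N_ring = 24 + 2·29 = 82
24(ω_s−ω_c) = −82(ω_r−ω_c),  ω_s=0, ω_c=1
ω_r = 1 − (24/82)(0−1) = 53/41
ω_r/ω_c = 53/41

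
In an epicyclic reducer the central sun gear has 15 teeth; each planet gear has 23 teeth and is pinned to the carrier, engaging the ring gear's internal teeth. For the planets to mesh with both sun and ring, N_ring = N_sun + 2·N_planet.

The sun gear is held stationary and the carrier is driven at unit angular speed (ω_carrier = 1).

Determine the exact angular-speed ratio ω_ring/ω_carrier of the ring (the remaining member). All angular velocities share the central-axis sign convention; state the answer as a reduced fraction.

76/61

N_ring = 15 + 2·23 = 61
15(ω_s−ω_c) = −61(ω_r−ω_c),  ω_s=0, ω_c=1
ω_r = 1 − (15/61)(0−1) = 76/61
ω_r/ω_c = 76/61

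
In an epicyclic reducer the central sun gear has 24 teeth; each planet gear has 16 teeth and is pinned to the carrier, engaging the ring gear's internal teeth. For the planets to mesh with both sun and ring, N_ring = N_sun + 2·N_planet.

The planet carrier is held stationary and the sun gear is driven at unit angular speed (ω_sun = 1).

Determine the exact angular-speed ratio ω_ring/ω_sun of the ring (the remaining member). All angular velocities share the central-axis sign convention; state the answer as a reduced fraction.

-3/7

N_ring = 24 + 2·16 = 56
24(ω_s−ω_c) = −56(ω_r−ω_c),  ω_c=0, ω_s=1
ω_r = 0 − (24/56)(1−0) = -3/7
ω_r/ω_s = -3/7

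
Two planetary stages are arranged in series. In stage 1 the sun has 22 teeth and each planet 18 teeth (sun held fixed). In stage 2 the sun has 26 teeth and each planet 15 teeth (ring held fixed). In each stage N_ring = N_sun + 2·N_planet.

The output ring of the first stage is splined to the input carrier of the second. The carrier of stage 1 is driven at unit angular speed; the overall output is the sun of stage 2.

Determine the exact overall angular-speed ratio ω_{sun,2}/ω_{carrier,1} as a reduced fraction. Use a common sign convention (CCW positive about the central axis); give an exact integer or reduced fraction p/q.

Stage 1: N_ring = 22 + 2·18 = 58
Stage 1: 22(ω_s−ω_c) = −58(ω_r−ω_c),  ω_s=0, ω_c=1
Stage 1: ω_r = 1 − (22/58)(0−1) = 40/29
  ⇒ ω_r¹/ω_c¹ = 40/29
Stage 2: N_ring = 26 + 2·15 = 56
Stage 2: 26(ω_s−ω_c) = −56(ω_r−ω_c),  ω_r=0, ω_c=1
Stage 2: ω_s = 1 − (56/26)(0−1) = 41/13
  ⇒ ω_s²/ω_c² = 41/13
Coupling ω_c² = ω_r¹ ⇒ overall = 40/29 × 41/13 = 1640/377

1640/377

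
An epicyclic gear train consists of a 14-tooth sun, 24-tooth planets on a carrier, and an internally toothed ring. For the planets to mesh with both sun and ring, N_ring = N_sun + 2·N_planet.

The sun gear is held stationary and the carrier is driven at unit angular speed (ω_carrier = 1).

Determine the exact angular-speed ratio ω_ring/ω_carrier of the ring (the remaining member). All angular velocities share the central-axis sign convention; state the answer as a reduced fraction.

N_ring = 14 + 2·24 = 62
14(ω_s−ω_c) = −62(ω_r−ω_c),  ω_s=0, ω_c=1
ω_r = 1 − (14/62)(0−1) = 38/31
ω_r/ω_c = 38/31

38/31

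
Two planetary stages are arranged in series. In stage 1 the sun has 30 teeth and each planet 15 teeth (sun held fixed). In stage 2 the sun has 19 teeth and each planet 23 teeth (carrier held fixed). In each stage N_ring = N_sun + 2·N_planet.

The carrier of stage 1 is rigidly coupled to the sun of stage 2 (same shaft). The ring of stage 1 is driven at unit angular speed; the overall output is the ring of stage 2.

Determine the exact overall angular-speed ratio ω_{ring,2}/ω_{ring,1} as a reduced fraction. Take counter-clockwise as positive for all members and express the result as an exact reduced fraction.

-38/195

Stage 1: N_ring = 30 + 2·15 = 60
Stage 1: 30(ω_s−ω_c) = −60(ω_r−ω_c),  ω_s=0, ω_r=1
Stage 1: 30(0−ω_c) = −60(1−ω_c)  ⇒  90ω_c = 60  ⇒  ω_c = 2/3
  ⇒ ω_c¹/ω_r¹ = 2/3
Stage 2: N_ring = 19 + 2·23 = 65
Stage 2: 19(ω_s−ω_c) = −65(ω_r−ω_c),  ω_c=0, ω_s=1
Stage 2: ω_r = 0 − (19/65)(1−0) = -19/65
  ⇒ ω_r²/ω_s² = -19/65
Coupling ω_s² = ω_c¹ ⇒ overall = 2/3 × -19/65 = -38/195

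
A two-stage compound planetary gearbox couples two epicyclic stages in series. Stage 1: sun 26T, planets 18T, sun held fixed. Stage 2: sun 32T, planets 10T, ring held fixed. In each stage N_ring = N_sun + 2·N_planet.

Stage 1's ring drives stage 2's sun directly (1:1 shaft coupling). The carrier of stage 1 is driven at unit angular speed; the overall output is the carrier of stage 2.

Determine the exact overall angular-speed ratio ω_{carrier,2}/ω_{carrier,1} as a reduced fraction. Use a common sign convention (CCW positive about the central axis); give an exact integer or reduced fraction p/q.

Stage 1: N_ring = 26 + 2·18 = 62
Stage 1: 26(ω_s−ω_c) = −62(ω_r−ω_c),  ω_s=0, ω_c=1
Stage 1: ω_r = 1 − (26/62)(0−1) = 44/31
  ⇒ ω_r¹/ω_c¹ = 44/31
Stage 2: N_ring = 32 + 2·10 = 52
Stage 2: 32(ω_s−ω_c) = −52(ω_r−ω_c),  ω_r=0, ω_s=1
Stage 2: 32(1−ω_c) = −52(0−ω_c)  ⇒  84ω_c = 32  ⇒  ω_c = 8/21
  ⇒ ω_c²/ω_s² = 8/21
Coupling ω_s² = ω_r¹ ⇒ overall = 44/31 × 8/21 = 352/651

352/651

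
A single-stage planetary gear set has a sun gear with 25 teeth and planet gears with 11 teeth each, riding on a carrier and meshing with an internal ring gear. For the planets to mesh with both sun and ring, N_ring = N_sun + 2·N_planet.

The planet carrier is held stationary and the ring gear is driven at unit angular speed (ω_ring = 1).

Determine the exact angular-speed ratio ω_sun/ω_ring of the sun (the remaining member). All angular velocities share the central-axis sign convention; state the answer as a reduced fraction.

-47/25

N_ring = 25 + 2·11 = 47
25(ω_s−ω_c) = −47(ω_r−ω_c),  ω_c=0, ω_r=1
ω_s = 0 − (47/25)(1−0) = -47/25
ω_s/ω_r = -47/25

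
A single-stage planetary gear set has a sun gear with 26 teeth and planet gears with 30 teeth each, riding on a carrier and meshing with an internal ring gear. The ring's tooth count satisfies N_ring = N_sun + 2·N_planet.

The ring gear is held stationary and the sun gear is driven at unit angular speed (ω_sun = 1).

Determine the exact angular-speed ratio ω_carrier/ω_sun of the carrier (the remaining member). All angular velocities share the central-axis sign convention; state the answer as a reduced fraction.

13/56

N_ring = 26 + 2·30 = 86
26(ω_s−ω_c) = −86(ω_r−ω_c),  ω_r=0, ω_s=1
26(1−ω_c) = −86(0−ω_c)  ⇒  112ω_c = 26  ⇒  ω_c = 13/56
ω_c/ω_s = 13/56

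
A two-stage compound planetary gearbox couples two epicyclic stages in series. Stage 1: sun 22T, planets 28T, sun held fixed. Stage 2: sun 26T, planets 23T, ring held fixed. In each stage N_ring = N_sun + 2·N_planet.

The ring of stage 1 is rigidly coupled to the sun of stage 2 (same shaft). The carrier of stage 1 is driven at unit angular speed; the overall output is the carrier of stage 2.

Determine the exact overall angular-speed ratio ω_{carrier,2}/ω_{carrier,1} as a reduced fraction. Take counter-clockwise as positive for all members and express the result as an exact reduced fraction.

Stage 1: N_ring = 22 + 2·28 = 78
Stage 1: 22(ω_s−ω_c) = −78(ω_r−ω_c),  ω_s=0, ω_c=1
Stage 1: ω_r = 1 − (22/78)(0−1) = 50/39
  ⇒ ω_r¹/ω_c¹ = 50/39
Stage 2: N_ring = 26 + 2·23 = 72
Stage 2: 26(ω_s−ω_c) = −72(ω_r−ω_c),  ω_r=0, ω_s=1
Stage 2: 26(1−ω_c) = −72(0−ω_c)  ⇒  98ω_c = 26  ⇒  ω_c = 13/49
  ⇒ ω_c²/ω_s² = 13/49
Coupling ω_s² = ω_r¹ ⇒ overall = 50/39 × 13/49 = 50/147

50/147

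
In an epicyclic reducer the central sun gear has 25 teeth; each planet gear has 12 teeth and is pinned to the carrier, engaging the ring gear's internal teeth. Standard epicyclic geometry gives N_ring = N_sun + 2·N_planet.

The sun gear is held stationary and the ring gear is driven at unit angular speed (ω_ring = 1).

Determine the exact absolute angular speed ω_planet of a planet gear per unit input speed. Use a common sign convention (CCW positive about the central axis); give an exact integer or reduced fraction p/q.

N_ring = 25 + 2·12 = 49
25(ω_s−ω_c) = −49(ω_r−ω_c),  ω_s=0, ω_r=1
25(0−ω_c) = −49(1−ω_c)  ⇒  74ω_c = 49  ⇒  ω_c = 49/74
sun–planet: 25·(0−49/74) = −12·(ω_p−ω_c)  ⇒  ω_p−ω_c = −(25/12)·(-49/74) = 1225/888
ω_p = 49/74 + 1225/888 = 49/24

49/24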